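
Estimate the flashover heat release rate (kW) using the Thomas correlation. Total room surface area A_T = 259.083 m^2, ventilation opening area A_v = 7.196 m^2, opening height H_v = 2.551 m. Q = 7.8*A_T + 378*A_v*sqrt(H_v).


7.8*A_T = 2020.8
sqrt(H_v) = 1.5972
378*A_v*sqrt(H_v) = 4344.5
Q = 2020.8 + 4344.5 = 6365.3 kW

6365.3 kW


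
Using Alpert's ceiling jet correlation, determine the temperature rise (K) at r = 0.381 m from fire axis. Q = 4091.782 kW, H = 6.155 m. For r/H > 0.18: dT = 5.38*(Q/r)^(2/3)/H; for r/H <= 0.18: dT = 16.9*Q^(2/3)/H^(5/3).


r/H = 0.381 / 6.155 = 0.061901
r/H <= 0.18, so dT = 16.9*Q^(2/3)/H^(5/3)
Q^(2/3) = 255.82
H^(5/3) = 20.672
dT = 16.9 * 255.82 / 20.672 = 209.15 K

209.15 K


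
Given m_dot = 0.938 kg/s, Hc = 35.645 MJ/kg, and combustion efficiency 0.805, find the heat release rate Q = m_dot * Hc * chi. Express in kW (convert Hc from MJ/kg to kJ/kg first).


Hc = 35.645 MJ/kg = 35.645 * 1000 kJ/kg = 35645 kJ/kg
Q = 0.938 kg/s * 35645 kJ/kg * 0.805 = 26915 kW

26915 kW


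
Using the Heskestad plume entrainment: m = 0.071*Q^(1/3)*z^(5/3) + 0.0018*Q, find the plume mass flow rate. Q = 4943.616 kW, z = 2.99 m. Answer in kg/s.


Q^(1/3) = 17.035
z^(5/3) = 6.2056
First term = 0.071 * 17.035 * 6.2056 = 7.5057
Second term = 0.0018 * 4943.616 = 8.8985
m = 16.404 kg/s

16.404 kg/s


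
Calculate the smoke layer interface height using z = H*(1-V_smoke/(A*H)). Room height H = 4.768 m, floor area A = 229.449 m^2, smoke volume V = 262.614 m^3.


V/(A*H) = 0.24005
1 - 0.24005 = 0.75995
z = 4.768 * 0.75995 = 3.6235 m

3.6235 m


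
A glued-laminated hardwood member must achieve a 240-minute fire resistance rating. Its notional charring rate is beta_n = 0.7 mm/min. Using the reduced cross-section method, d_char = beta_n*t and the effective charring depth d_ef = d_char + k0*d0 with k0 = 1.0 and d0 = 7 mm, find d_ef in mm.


d_char = 0.7 * 240 = 168 mm
d_ef = 168 + 1.0*7 = 175 mm

175 mm


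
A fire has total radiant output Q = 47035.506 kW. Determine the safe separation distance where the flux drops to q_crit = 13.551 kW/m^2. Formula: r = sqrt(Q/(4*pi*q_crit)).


4*pi*q_crit = 170.29
Q/(4*pi*q_crit) = 276.21
r = sqrt(276.21) = 16.620 m

16.620 m


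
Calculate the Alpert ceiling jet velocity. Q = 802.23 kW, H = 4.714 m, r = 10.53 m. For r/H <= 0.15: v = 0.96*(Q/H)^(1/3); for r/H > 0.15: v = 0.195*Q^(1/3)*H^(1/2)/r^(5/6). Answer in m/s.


r/H = 10.53 / 4.714 = 2.2338
r/H > 0.15, so v = 0.195*Q^(1/3)*H^(1/2)/r^(5/6)
Q^(1/3) = 9.2918
H^(1/2) = 2.1712
r^(5/6) = 7.1125
v = 0.195 * 9.2918 * 2.1712 / 7.1125 = 0.55310 m/s

0.55310 m/s


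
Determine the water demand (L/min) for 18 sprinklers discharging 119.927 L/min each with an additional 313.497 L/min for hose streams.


Sprinkler demand = 18 * 119.927 = 2158.686 L/min
Total = 2158.686 + 313.497 = 2472.183 L/min

2472.183 L/min


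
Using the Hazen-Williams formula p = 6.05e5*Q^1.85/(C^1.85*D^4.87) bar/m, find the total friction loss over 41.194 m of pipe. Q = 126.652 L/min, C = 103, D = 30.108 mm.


Q^1.85 = 7759.5
C^1.85 = 5293.6
D^4.87 = 1.5892e+07
p/m = 0.055803 bar/m
p_total = 0.055803 * 41.194 = 2.2988 bar

2.2988 bar


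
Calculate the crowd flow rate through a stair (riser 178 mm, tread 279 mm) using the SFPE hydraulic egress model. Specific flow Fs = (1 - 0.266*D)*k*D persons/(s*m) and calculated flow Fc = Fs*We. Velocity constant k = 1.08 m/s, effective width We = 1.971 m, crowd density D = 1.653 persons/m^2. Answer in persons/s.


1 - 0.266*D = 1 - 0.266*1.653 = 0.56030
Fs = 0.56030 * 1.08 * 1.653 = 1.0003 persons/(s*m)
Fc = 1.0003 * 1.971 = 1.9715 persons/s

1.9715 persons/s


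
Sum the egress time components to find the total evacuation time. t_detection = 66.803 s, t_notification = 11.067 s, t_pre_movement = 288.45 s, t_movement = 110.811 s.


Total = 66.803 + 11.067 + 288.45 + 110.811 = 477.131 s

477.131 s


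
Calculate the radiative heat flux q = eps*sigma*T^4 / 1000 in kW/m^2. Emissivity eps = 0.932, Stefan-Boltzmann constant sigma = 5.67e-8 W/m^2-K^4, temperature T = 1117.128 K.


T^4 = 1.5574e+12
q = 0.932 * 5.67e-8 * 1.5574e+12 / 1000 = 82.302 kW/m^2

82.302 kW/m^2


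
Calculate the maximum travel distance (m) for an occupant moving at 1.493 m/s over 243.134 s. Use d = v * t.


d = 1.493 * 243.134 = 363.00 m

363.00 m


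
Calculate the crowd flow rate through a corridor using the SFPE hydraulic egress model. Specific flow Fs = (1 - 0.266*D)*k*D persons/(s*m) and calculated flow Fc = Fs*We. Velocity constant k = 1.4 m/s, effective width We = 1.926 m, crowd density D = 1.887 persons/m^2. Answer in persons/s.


1 - 0.266*D = 1 - 0.266*1.887 = 0.49806
Fs = 0.49806 * 1.4 * 1.887 = 1.3158 persons/(s*m)
Fc = 1.3158 * 1.926 = 2.5342 persons/s

2.5342 persons/s


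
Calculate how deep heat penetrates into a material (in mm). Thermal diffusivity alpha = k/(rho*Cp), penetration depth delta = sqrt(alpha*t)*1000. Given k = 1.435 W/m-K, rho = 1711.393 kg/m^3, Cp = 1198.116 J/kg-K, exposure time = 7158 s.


alpha = 1.435 / (1711.393 * 1198.116) = 6.9985e-07 m^2/s
alpha * t = 0.0050095
delta = sqrt(0.0050095) * 1000 = 70.778 mm

70.778 mm


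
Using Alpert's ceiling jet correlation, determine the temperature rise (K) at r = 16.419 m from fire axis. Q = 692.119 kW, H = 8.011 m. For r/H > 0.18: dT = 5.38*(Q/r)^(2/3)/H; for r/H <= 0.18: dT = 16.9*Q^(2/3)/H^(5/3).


r/H = 16.419 / 8.011 = 2.0496
r/H > 0.18, so dT = 5.38*(Q/r)^(2/3)/H
Q/r = 42.154
(Q/r)^(2/3) = 12.112
dT = 5.38 * 12.112 / 8.011 = 8.1343 K

8.1343 K


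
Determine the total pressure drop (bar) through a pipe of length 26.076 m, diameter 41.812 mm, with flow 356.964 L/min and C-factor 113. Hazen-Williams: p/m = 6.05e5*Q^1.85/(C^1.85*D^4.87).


Q^1.85 = 52766
C^1.85 = 6283.4
D^4.87 = 7.8657e+07
p/m = 0.064592 bar/m
p_total = 0.064592 * 26.076 = 1.6843 bar

1.6843 bar


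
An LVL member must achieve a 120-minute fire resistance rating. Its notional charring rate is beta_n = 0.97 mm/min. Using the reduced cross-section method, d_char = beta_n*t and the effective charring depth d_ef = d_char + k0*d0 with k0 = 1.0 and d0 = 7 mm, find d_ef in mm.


d_char = 0.97 * 120 = 116.4 mm
d_ef = 116.4 + 1.0*7 = 123.4 mm

123.4 mm


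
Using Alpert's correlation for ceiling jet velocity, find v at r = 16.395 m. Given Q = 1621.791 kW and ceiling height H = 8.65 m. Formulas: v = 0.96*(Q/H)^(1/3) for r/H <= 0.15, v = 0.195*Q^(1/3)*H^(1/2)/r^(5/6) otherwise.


r/H = 16.395 / 8.65 = 1.8954
r/H > 0.15, so v = 0.195*Q^(1/3)*H^(1/2)/r^(5/6)
Q^(1/3) = 11.749
H^(1/2) = 2.9411
r^(5/6) = 10.286
v = 0.195 * 11.749 * 2.9411 / 10.286 = 0.65506 m/s

0.65506 m/s


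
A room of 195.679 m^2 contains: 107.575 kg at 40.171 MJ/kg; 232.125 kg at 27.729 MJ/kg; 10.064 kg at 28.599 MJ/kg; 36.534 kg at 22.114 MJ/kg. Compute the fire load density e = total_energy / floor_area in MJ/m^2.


Total energy = 107.575*40.171 + 232.125*27.729 + 10.064*28.599 + 36.534*22.114
= 4321.395 + 6436.594 + 287.8203 + 807.9129
= 11853.72 MJ
e = 11853.72 / 195.679 = 60.577 MJ/m^2

60.577 MJ/m^2


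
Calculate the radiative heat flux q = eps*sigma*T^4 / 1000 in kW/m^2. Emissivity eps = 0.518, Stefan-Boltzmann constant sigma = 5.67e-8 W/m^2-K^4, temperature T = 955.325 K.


T^4 = 8.3292e+11
q = 0.518 * 5.67e-8 * 8.3292e+11 / 1000 = 24.463 kW/m^2

24.463 kW/m^2


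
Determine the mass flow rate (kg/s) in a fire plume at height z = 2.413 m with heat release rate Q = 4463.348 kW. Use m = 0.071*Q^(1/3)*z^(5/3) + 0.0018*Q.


Q^(1/3) = 16.465
z^(5/3) = 4.3411
First term = 0.071 * 16.465 * 4.3411 = 5.0747
Second term = 0.0018 * 4463.348 = 8.0340
m = 13.109 kg/s

13.109 kg/s


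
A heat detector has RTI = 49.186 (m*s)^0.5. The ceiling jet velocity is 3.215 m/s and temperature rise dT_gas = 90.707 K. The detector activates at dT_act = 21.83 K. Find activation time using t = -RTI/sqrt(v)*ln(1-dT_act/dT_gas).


dT_act/dT_gas = 0.24066
ln(1 - 0.24066) = -0.27531
t = -49.186 / sqrt(3.215) * -0.27531 = 7.5523 s

7.5523 s


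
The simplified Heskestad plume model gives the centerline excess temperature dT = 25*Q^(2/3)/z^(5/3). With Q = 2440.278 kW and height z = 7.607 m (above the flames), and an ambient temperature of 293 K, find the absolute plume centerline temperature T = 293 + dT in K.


Q^(2/3) = 181.26
z^(5/3) = 29.423
dT = 25 * 181.26 / 29.423 = 154.01 K
T = 293 + 154.01 = 447.01 K

447.01 K


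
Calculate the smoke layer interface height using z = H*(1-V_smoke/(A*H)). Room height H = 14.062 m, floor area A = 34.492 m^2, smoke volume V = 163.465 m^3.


V/(A*H) = 0.33702
1 - 0.33702 = 0.66298
z = 14.062 * 0.66298 = 9.3228 m

9.3228 m


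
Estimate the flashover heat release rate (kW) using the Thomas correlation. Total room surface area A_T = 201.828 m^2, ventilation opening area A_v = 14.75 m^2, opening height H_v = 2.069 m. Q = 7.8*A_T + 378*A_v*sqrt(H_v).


7.8*A_T = 1574.3
sqrt(H_v) = 1.4384
378*A_v*sqrt(H_v) = 8019.8
Q = 1574.3 + 8019.8 = 9594.1 kW

9594.1 kW


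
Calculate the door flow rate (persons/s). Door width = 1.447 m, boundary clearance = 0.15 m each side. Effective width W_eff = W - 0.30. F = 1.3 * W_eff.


W_eff = 1.447 - 0.30 = 1.147 m
F = 1.3 * 1.147 = 1.4911 persons/s

1.4911 persons/s


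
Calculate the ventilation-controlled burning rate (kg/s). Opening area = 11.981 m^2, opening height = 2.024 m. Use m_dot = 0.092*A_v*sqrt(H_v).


sqrt(H_v) = 1.4227
m_dot = 0.092 * 11.981 * 1.4227 = 1.5681 kg/s

1.5681 kg/s


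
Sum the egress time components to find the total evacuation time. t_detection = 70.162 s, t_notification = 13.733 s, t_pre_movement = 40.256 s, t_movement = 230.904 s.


Total = 70.162 + 13.733 + 40.256 + 230.904 = 355.055 s

355.055 s


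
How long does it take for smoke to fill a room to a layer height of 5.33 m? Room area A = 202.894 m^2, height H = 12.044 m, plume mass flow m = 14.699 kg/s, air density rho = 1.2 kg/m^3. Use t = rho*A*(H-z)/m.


H - z = 6.714 m
t = 1.2 * 202.894 * 6.714 / 14.699 = 111.21 s

111.21 s


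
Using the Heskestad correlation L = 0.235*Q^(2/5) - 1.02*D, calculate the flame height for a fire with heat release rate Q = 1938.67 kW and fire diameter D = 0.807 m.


Q^(2/5) = 20.654
0.235 * Q^(2/5) = 4.8537
1.02 * D = 0.82314
L = 4.0305 m

4.0305 m


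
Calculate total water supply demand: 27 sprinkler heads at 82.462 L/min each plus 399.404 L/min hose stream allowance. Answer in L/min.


Sprinkler demand = 27 * 82.462 = 2226.474 L/min
Total = 2226.474 + 399.404 = 2625.878 L/min

2625.878 L/min


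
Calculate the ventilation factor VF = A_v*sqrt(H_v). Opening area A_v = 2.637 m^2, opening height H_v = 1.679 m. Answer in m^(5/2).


sqrt(H_v) = 1.2958
VF = 2.637 * 1.2958 = 3.4169 m^(5/2)

3.4169 m^(5/2)


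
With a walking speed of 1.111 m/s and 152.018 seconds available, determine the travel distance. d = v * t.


d = 1.111 * 152.018 = 168.89 m

168.89 m


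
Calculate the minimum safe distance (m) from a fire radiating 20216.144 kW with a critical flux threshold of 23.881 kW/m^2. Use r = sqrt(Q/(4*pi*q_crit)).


4*pi*q_crit = 300.10
Q/(4*pi*q_crit) = 67.365
r = sqrt(67.365) = 8.2076 m

8.2076 m


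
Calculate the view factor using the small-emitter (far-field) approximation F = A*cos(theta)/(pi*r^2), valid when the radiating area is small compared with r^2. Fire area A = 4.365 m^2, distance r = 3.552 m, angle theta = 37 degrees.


cos(37 deg) = 0.79864
pi*r^2 = 39.637
F = 4.365 * 0.79864 / 39.637 = 0.087950

0.087950


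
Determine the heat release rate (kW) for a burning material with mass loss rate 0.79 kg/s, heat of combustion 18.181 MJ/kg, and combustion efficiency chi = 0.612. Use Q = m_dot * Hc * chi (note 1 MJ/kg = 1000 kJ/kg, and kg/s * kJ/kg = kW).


Hc = 18.181 MJ/kg = 18.181 * 1000 kJ/kg = 18181 kJ/kg
Q = 0.79 kg/s * 18181 kJ/kg * 0.612 = 8790.1 kW

8790.1 kW


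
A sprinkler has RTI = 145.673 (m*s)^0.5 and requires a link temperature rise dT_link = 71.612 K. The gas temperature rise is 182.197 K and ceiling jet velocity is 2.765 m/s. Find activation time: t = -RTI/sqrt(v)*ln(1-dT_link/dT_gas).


dT_link/dT_gas = 0.39305
ln(1 - 0.39305) = -0.49930
t = -145.673 / sqrt(2.765) * -0.49930 = 43.742 s

43.742 s


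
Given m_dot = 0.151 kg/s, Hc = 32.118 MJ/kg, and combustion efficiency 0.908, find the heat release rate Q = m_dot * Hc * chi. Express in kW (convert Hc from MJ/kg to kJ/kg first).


Hc = 32.118 MJ/kg = 32.118 * 1000 kJ/kg = 32118 kJ/kg
Q = 0.151 kg/s * 32118 kJ/kg * 0.908 = 4403.6 kW

4403.6 kW


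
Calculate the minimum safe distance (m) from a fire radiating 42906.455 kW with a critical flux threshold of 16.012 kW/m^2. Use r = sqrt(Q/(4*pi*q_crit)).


4*pi*q_crit = 201.21
Q/(4*pi*q_crit) = 213.24
r = sqrt(213.24) = 14.603 m

14.603 m


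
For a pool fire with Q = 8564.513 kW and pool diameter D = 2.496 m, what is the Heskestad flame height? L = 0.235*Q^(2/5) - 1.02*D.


Q^(2/5) = 37.418
0.235 * Q^(2/5) = 8.7932
1.02 * D = 2.5459
L = 6.2473 m

6.2473 m


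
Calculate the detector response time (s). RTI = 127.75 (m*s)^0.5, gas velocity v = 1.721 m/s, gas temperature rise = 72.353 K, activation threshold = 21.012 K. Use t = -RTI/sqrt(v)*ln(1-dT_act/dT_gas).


dT_act/dT_gas = 0.29041
ln(1 - 0.29041) = -0.34307
t = -127.75 / sqrt(1.721) * -0.34307 = 33.408 s

33.408 s


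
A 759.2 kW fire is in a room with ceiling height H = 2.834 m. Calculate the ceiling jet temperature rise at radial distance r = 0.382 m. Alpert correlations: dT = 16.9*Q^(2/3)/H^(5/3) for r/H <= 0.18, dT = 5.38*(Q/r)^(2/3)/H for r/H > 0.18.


r/H = 0.382 / 2.834 = 0.13479
r/H <= 0.18, so dT = 16.9*Q^(2/3)/H^(5/3)
Q^(2/3) = 83.222
H^(5/3) = 5.6754
dT = 16.9 * 83.222 / 5.6754 = 247.81 K

247.81 K


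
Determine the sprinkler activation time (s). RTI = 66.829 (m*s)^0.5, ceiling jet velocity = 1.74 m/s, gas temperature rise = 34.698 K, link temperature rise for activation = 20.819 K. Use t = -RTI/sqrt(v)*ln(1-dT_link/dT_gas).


dT_link/dT_gas = 0.60001
ln(1 - 0.60001) = -0.91631
t = -66.829 / sqrt(1.74) * -0.91631 = 46.423 s

46.423 s


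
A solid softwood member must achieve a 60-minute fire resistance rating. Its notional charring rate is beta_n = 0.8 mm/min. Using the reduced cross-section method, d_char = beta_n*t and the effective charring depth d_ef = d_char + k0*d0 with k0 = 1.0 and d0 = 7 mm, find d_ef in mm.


d_char = 0.8 * 60 = 48 mm
d_ef = 48 + 1.0*7 = 55 mm

55 mm


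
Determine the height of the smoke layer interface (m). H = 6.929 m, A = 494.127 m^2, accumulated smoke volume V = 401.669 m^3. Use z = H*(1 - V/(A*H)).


V/(A*H) = 0.11732
1 - 0.11732 = 0.88268
z = 6.929 * 0.88268 = 6.1161 m

6.1161 m


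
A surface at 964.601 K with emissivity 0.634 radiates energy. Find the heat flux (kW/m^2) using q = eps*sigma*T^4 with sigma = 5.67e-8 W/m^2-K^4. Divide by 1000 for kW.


T^4 = 8.6575e+11
q = 0.634 * 5.67e-8 * 8.6575e+11 / 1000 = 31.122 kW/m^2

31.122 kW/m^2


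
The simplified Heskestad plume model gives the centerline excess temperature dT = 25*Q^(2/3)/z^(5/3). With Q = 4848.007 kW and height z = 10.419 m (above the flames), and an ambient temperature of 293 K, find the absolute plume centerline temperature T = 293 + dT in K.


Q^(2/3) = 286.45
z^(5/3) = 49.702
dT = 25 * 286.45 / 49.702 = 144.08 K
T = 293 + 144.08 = 437.08 K

437.08 K


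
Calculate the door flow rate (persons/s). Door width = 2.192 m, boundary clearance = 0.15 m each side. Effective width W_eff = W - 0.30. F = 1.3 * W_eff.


W_eff = 2.192 - 0.30 = 1.892 m
F = 1.3 * 1.892 = 2.4596 persons/s

2.4596 persons/s


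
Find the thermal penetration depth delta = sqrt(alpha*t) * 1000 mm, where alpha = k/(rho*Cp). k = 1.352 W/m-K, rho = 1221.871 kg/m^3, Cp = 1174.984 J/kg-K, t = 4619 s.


alpha = 1.352 / (1221.871 * 1174.984) = 9.4171e-07 m^2/s
alpha * t = 0.0043498
delta = sqrt(0.0043498) * 1000 = 65.953 mm

65.953 mm


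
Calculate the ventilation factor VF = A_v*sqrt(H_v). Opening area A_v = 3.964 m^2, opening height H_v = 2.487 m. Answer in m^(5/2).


sqrt(H_v) = 1.5770
VF = 3.964 * 1.5770 = 6.2513 m^(5/2)

6.2513 m^(5/2)


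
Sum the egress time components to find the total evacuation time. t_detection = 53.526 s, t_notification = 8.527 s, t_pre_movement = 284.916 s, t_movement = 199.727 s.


Total = 53.526 + 8.527 + 284.916 + 199.727 = 546.696 s

546.696 s


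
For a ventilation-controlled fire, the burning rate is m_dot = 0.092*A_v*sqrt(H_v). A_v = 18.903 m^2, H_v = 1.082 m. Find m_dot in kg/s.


sqrt(H_v) = 1.0402
m_dot = 0.092 * 18.903 * 1.0402 = 1.8090 kg/s

1.8090 kg/s


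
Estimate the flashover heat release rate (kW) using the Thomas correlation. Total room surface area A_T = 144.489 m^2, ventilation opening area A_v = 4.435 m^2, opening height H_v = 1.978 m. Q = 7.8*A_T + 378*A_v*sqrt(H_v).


7.8*A_T = 1127.0
sqrt(H_v) = 1.4064
378*A_v*sqrt(H_v) = 2357.8
Q = 1127.0 + 2357.8 = 3484.8 kW

3484.8 kW


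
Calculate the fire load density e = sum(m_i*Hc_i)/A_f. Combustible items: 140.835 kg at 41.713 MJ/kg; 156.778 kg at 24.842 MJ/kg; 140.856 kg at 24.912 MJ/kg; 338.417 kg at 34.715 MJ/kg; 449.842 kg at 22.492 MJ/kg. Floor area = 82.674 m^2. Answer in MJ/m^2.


Total energy = 140.835*41.713 + 156.778*24.842 + 140.856*24.912 + 338.417*34.715 + 449.842*22.492
= 5874.650 + 3894.679 + 3509.005 + 11748.15 + 10117.85
= 35144.33 MJ
e = 35144.33 / 82.674 = 425.10 MJ/m^2

425.10 MJ/m^2


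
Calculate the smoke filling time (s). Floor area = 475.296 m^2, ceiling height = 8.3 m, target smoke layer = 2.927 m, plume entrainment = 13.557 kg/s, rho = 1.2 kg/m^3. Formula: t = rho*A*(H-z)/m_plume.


H - z = 5.373 m
t = 1.2 * 475.296 * 5.373 / 13.557 = 226.05 s

226.05 s


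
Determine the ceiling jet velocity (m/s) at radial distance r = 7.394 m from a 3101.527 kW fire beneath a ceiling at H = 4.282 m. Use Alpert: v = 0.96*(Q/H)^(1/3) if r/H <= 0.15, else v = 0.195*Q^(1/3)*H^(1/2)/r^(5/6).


r/H = 7.394 / 4.282 = 1.7268
r/H > 0.15, so v = 0.195*Q^(1/3)*H^(1/2)/r^(5/6)
Q^(1/3) = 14.583
H^(1/2) = 2.0693
r^(5/6) = 5.2974
v = 0.195 * 14.583 * 2.0693 / 5.2974 = 1.1108 m/s

1.1108 m/s


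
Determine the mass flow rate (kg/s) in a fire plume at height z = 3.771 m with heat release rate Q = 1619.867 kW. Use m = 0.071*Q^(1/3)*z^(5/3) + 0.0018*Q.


Q^(1/3) = 11.744
z^(5/3) = 9.1361
First term = 0.071 * 11.744 * 9.1361 = 7.6181
Second term = 0.0018 * 1619.867 = 2.9158
m = 10.534 kg/s

10.534 kg/s


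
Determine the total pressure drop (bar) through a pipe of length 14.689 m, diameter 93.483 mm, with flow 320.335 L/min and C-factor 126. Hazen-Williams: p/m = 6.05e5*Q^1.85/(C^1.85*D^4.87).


Q^1.85 = 43189
C^1.85 = 7685.7
D^4.87 = 3.9579e+09
p/m = 0.00085895 bar/m
p_total = 0.00085895 * 14.689 = 0.012617 bar

0.012617 bar


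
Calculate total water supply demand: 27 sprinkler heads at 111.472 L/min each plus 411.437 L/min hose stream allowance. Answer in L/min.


Sprinkler demand = 27 * 111.472 = 3009.744 L/min
Total = 3009.744 + 411.437 = 3421.181 L/min

3421.181 L/min


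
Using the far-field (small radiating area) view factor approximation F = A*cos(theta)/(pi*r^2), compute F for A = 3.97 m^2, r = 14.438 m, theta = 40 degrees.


cos(40 deg) = 0.76604
pi*r^2 = 654.88
F = 3.97 * 0.76604 / 654.88 = 0.0046439

0.0046439


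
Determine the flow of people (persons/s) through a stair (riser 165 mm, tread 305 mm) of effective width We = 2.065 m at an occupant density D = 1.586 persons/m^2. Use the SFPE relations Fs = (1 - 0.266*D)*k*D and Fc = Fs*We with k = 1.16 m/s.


1 - 0.266*D = 1 - 0.266*1.586 = 0.57812
Fs = 0.57812 * 1.16 * 1.586 = 1.0636 persons/(s*m)
Fc = 1.0636 * 2.065 = 2.1964 persons/s

2.1964 persons/s


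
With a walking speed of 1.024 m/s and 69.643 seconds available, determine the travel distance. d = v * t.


d = 1.024 * 69.643 = 71.314 m

71.314 m


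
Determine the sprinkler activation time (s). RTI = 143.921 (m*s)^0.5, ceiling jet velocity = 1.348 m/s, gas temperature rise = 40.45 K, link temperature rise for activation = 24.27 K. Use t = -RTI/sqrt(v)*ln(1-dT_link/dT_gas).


dT_link/dT_gas = 0.6
ln(1 - 0.6) = -0.91629
t = -143.921 / sqrt(1.348) * -0.91629 = 113.58 s

113.58 s


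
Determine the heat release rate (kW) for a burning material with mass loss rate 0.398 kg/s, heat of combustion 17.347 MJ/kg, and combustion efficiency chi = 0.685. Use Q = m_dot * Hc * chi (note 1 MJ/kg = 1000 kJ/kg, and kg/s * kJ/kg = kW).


Hc = 17.347 MJ/kg = 17.347 * 1000 kJ/kg = 17347 kJ/kg
Q = 0.398 kg/s * 17347 kJ/kg * 0.685 = 4729.3 kW

4729.3 kW


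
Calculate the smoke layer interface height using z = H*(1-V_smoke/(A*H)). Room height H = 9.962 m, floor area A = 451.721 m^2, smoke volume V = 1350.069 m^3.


V/(A*H) = 0.30001
1 - 0.30001 = 0.69999
z = 9.962 * 0.69999 = 6.9733 m

6.9733 m


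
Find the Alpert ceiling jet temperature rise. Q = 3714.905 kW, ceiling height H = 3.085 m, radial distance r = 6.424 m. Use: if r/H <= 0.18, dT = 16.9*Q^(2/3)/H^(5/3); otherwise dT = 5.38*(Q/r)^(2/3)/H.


r/H = 6.424 / 3.085 = 2.0823
r/H > 0.18, so dT = 5.38*(Q/r)^(2/3)/H
Q/r = 578.29
(Q/r)^(2/3) = 69.411
dT = 5.38 * 69.411 / 3.085 = 121.05 K

121.05 K


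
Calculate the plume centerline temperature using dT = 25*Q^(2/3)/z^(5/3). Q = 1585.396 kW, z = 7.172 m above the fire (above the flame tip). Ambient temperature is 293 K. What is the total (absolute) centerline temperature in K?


Q^(2/3) = 135.96
z^(5/3) = 26.673
dT = 25 * 135.96 / 26.673 = 127.44 K
T = 293 + 127.44 = 420.44 K

420.44 K


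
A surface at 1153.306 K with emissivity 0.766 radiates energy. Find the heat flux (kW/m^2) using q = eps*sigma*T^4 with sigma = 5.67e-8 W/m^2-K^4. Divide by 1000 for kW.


T^4 = 1.7692e+12
q = 0.766 * 5.67e-8 * 1.7692e+12 / 1000 = 76.840 kW/m^2

76.840 kW/m^2


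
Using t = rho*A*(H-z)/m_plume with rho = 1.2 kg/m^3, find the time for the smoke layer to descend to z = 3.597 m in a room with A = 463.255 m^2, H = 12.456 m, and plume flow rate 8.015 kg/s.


H - z = 8.859 m
t = 1.2 * 463.255 * 8.859 / 8.015 = 614.44 s

614.44 s


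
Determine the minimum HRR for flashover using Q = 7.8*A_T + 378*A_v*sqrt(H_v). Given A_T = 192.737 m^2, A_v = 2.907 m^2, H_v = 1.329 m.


7.8*A_T = 1503.3
sqrt(H_v) = 1.1528
378*A_v*sqrt(H_v) = 1266.8
Q = 1503.3 + 1266.8 = 2770.1 kW

2770.1 kW


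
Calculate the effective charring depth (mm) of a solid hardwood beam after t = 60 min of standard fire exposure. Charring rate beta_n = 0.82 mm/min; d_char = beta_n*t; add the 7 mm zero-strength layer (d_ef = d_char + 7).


d_char = 0.82 * 60 = 49.2 mm
d_ef = 49.2 + 1.0*7 = 56.2 mm

56.2 mm


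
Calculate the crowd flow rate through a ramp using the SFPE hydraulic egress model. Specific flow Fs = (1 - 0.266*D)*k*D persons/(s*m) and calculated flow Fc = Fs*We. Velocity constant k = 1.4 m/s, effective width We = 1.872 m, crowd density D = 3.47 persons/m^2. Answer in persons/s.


1 - 0.266*D = 1 - 0.266*3.47 = 0.076980
Fs = 0.076980 * 1.4 * 3.47 = 0.37397 persons/(s*m)
Fc = 0.37397 * 1.872 = 0.70007 persons/s

0.70007 persons/s


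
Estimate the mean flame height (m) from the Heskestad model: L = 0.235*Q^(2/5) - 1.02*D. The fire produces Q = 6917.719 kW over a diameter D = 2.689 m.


Q^(2/5) = 34.355
0.235 * Q^(2/5) = 8.0733
1.02 * D = 2.7428
L = 5.3306 m

5.3306 m


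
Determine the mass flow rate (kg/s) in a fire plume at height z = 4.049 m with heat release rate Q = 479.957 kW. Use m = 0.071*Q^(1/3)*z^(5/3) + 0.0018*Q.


Q^(1/3) = 7.8295
z^(5/3) = 10.286
First term = 0.071 * 7.8295 * 10.286 = 5.7179
Second term = 0.0018 * 479.957 = 0.86392
m = 6.5819 kg/s

6.5819 kg/s


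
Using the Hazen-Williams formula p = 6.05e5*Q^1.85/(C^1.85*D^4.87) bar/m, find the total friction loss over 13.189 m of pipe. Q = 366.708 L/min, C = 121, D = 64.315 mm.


Q^1.85 = 55462
C^1.85 = 7131.0
D^4.87 = 6.4044e+08
p/m = 0.0073471 bar/m
p_total = 0.0073471 * 13.189 = 0.096901 bar

0.096901 bar


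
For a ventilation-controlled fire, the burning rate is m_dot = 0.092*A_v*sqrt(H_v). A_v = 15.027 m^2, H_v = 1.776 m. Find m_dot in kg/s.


sqrt(H_v) = 1.3327
m_dot = 0.092 * 15.027 * 1.3327 = 1.8424 kg/s

1.8424 kg/s


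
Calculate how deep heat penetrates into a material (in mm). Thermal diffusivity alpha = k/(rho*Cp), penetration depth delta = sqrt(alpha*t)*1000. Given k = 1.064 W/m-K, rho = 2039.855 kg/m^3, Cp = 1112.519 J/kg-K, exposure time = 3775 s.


alpha = 1.064 / (2039.855 * 1112.519) = 4.6885e-07 m^2/s
alpha * t = 0.0017699
delta = sqrt(0.0017699) * 1000 = 42.070 mm

42.070 mm


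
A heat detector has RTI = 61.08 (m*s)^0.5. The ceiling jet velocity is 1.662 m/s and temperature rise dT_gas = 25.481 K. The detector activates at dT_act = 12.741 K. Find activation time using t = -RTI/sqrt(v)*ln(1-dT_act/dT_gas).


dT_act/dT_gas = 0.50002
ln(1 - 0.50002) = -0.69319
t = -61.08 / sqrt(1.662) * -0.69319 = 32.842 s

32.842 s


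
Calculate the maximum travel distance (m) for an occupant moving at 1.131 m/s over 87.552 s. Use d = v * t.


d = 1.131 * 87.552 = 99.021 m

99.021 m


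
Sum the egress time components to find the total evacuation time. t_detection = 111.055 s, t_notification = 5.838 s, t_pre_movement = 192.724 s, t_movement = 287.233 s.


Total = 111.055 + 5.838 + 192.724 + 287.233 = 596.85 s

596.85 s


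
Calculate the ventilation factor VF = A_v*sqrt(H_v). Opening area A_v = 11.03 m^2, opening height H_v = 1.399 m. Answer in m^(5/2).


sqrt(H_v) = 1.1828
VF = 11.03 * 1.1828 = 13.046 m^(5/2)

13.046 m^(5/2)


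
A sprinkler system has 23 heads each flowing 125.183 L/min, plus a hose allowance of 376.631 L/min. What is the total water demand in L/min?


Sprinkler demand = 23 * 125.183 = 2879.209 L/min
Total = 2879.209 + 376.631 = 3255.84 L/min

3255.84 L/min


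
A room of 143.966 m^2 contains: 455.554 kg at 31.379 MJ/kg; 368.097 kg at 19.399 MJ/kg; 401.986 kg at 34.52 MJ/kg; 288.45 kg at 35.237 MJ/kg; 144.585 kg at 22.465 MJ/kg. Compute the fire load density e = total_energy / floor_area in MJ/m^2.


Total energy = 455.554*31.379 + 368.097*19.399 + 401.986*34.52 + 288.45*35.237 + 144.585*22.465
= 14294.83 + 7140.714 + 13876.56 + 10164.11 + 3248.102
= 48724.31 MJ
e = 48724.31 / 143.966 = 338.44 MJ/m^2

338.44 MJ/m^2


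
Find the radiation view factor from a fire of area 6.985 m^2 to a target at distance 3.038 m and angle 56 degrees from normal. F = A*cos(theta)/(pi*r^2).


cos(56 deg) = 0.55919
pi*r^2 = 28.995
F = 6.985 * 0.55919 / 28.995 = 0.13471

0.13471


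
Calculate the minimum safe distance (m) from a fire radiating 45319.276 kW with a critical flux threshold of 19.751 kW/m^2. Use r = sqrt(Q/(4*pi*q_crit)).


4*pi*q_crit = 248.20
Q/(4*pi*q_crit) = 182.59
r = sqrt(182.59) = 13.513 m

13.513 m


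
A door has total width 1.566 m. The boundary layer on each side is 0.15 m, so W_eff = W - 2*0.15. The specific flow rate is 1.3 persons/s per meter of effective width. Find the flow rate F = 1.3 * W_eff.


W_eff = 1.566 - 0.30 = 1.266 m
F = 1.3 * 1.266 = 1.6458 persons/s

1.6458 persons/s


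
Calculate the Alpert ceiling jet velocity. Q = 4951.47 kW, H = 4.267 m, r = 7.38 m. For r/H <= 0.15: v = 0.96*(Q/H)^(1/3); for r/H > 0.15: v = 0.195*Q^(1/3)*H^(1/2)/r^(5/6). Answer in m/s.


r/H = 7.38 / 4.267 = 1.7296
r/H > 0.15, so v = 0.195*Q^(1/3)*H^(1/2)/r^(5/6)
Q^(1/3) = 17.044
H^(1/2) = 2.0657
r^(5/6) = 5.2891
v = 0.195 * 17.044 * 2.0657 / 5.2891 = 1.2981 m/s

1.2981 m/s


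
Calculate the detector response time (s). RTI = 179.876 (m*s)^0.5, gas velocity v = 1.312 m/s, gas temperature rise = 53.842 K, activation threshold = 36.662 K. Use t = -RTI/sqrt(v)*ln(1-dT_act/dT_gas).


dT_act/dT_gas = 0.68092
ln(1 - 0.68092) = -1.1423
t = -179.876 / sqrt(1.312) * -1.1423 = 179.39 s

179.39 s


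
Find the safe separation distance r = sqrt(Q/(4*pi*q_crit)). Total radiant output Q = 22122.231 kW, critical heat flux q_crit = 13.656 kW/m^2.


4*pi*q_crit = 171.61
Q/(4*pi*q_crit) = 128.91
r = sqrt(128.91) = 11.354 m

11.354 m


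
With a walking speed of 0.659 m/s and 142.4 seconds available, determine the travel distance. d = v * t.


d = 0.659 * 142.4 = 93.842 m

93.842 m


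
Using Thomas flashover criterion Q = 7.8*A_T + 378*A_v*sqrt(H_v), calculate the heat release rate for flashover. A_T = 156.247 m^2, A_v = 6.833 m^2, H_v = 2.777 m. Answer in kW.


7.8*A_T = 1218.7
sqrt(H_v) = 1.6664
378*A_v*sqrt(H_v) = 4304.2
Q = 1218.7 + 4304.2 = 5522.9 kW

5522.9 kW


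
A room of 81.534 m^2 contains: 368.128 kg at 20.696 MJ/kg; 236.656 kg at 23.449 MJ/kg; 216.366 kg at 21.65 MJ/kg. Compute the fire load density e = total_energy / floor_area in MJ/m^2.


Total energy = 368.128*20.696 + 236.656*23.449 + 216.366*21.65
= 7618.777 + 5549.347 + 4684.324
= 17852.45 MJ
e = 17852.45 / 81.534 = 218.96 MJ/m^2

218.96 MJ/m^2


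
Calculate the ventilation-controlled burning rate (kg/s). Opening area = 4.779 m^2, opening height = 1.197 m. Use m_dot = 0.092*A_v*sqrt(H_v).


sqrt(H_v) = 1.0941
m_dot = 0.092 * 4.779 * 1.0941 = 0.48103 kg/s

0.48103 kg/s


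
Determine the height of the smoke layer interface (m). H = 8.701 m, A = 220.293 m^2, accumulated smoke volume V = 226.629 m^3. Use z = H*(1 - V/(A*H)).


V/(A*H) = 0.11823
1 - 0.11823 = 0.88177
z = 8.701 * 0.88177 = 7.6722 m

7.6722 m


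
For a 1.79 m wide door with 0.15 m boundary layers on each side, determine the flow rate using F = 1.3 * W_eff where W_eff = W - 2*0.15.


W_eff = 1.79 - 0.30 = 1.49 m
F = 1.3 * 1.49 = 1.937 persons/s

1.937 persons/s


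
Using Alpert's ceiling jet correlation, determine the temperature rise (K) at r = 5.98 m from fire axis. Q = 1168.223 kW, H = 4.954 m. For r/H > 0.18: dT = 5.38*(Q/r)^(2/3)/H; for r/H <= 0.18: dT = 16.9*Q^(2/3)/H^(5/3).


r/H = 5.98 / 4.954 = 1.2071
r/H > 0.18, so dT = 5.38*(Q/r)^(2/3)/H
Q/r = 195.36
(Q/r)^(2/3) = 33.668
dT = 5.38 * 33.668 / 4.954 = 36.563 K

36.563 K


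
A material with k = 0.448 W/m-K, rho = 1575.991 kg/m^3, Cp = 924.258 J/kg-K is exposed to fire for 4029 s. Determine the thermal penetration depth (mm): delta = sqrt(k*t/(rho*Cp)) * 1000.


alpha = 0.448 / (1575.991 * 924.258) = 3.0756e-07 m^2/s
alpha * t = 0.0012392
delta = sqrt(0.0012392) * 1000 = 35.202 mm

35.202 mm


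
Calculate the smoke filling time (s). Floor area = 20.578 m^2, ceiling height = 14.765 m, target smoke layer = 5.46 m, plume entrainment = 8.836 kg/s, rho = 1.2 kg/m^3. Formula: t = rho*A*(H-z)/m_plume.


H - z = 9.305 m
t = 1.2 * 20.578 * 9.305 / 8.836 = 26.004 s

26.004 s


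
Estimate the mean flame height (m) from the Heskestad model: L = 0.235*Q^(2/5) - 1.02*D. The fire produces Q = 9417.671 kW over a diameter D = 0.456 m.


Q^(2/5) = 38.867
0.235 * Q^(2/5) = 9.1337
1.02 * D = 0.46512
L = 8.6685 m

8.6685 m


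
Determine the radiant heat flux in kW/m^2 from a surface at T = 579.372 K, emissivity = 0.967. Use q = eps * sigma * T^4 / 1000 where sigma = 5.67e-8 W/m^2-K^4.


T^4 = 1.1268e+11
q = 0.967 * 5.67e-8 * 1.1268e+11 / 1000 = 6.1779 kW/m^2

6.1779 kW/m^2


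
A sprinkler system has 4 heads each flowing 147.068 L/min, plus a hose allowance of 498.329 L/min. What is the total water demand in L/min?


Sprinkler demand = 4 * 147.068 = 588.272 L/min
Total = 588.272 + 498.329 = 1086.601 L/min

1086.601 L/min


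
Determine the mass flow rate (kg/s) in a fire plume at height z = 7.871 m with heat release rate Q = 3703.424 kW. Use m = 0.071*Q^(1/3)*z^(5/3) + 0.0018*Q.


Q^(1/3) = 15.472
z^(5/3) = 31.145
First term = 0.071 * 15.472 * 31.145 = 34.212
Second term = 0.0018 * 3703.424 = 6.6662
m = 40.878 kg/s

40.878 kg/s


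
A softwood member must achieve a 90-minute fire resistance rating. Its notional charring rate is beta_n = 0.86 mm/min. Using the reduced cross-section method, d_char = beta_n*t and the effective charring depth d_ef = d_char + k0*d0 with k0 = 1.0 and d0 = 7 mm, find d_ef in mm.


d_char = 0.86 * 90 = 77.4 mm
d_ef = 77.4 + 1.0*7 = 84.4 mm

84.4 mm


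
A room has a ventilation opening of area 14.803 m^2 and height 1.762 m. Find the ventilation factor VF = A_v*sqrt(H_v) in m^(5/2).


sqrt(H_v) = 1.3274
VF = 14.803 * 1.3274 = 19.650 m^(5/2)

19.650 m^(5/2)


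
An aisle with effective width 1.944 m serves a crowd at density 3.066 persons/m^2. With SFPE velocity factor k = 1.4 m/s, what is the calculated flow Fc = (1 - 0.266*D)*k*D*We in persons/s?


1 - 0.266*D = 1 - 0.266*3.066 = 0.18444
Fs = 0.18444 * 1.4 * 3.066 = 0.79171 persons/(s*m)
Fc = 0.79171 * 1.944 = 1.5391 persons/s

1.5391 persons/s


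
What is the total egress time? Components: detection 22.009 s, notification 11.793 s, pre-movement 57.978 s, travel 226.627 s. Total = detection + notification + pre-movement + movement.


Total = 22.009 + 11.793 + 57.978 + 226.627 = 318.407 s

318.407 s


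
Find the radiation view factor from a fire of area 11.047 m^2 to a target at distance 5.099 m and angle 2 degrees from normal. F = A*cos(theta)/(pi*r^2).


cos(2 deg) = 0.99939
pi*r^2 = 81.681
F = 11.047 * 0.99939 / 81.681 = 0.13516

0.13516


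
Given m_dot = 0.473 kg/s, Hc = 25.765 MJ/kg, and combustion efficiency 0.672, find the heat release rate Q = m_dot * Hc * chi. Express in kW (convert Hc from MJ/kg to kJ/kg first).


Hc = 25.765 MJ/kg = 25.765 * 1000 kJ/kg = 25765 kJ/kg
Q = 0.473 kg/s * 25765 kJ/kg * 0.672 = 8189.6 kW

8189.6 kW


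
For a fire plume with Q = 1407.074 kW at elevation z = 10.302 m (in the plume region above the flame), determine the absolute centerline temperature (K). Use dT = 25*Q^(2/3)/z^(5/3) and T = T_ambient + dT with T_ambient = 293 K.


Q^(2/3) = 125.57
z^(5/3) = 48.776
dT = 25 * 125.57 / 48.776 = 64.360 K
T = 293 + 64.360 = 357.36 K

357.36 K


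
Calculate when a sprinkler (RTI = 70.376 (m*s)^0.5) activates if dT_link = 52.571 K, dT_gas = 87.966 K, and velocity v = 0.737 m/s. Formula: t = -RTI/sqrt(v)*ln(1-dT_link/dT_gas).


dT_link/dT_gas = 0.59763
ln(1 - 0.59763) = -0.91038
t = -70.376 / sqrt(0.737) * -0.91038 = 74.630 s

74.630 s


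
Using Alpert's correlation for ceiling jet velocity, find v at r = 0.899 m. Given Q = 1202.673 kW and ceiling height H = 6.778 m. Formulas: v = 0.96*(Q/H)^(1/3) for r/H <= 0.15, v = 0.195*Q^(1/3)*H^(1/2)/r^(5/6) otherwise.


r/H = 0.899 / 6.778 = 0.13263
r/H <= 0.15, so v = 0.96*(Q/H)^(1/3)
Q/H = 177.44
(Q/H)^(1/3) = 5.6193
v = 0.96 * 5.6193 = 5.3945 m/s

5.3945 m/s


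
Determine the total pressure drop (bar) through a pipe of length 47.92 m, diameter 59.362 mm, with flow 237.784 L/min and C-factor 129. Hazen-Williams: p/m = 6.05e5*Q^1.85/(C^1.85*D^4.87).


Q^1.85 = 24885
C^1.85 = 8027.7
D^4.87 = 4.3350e+08
p/m = 0.0043263 bar/m
p_total = 0.0043263 * 47.92 = 0.20732 bar

0.20732 bar


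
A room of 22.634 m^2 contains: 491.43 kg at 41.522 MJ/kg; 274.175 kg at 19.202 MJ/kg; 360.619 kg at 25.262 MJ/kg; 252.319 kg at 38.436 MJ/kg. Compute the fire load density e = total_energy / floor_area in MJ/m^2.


Total energy = 491.43*41.522 + 274.175*19.202 + 360.619*25.262 + 252.319*38.436
= 20405.16 + 5264.708 + 9109.957 + 9698.133
= 44477.96 MJ
e = 44477.96 / 22.634 = 1965.1 MJ/m^2

1965.1 MJ/m^2


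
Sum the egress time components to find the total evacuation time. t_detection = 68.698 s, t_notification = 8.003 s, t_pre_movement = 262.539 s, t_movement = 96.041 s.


Total = 68.698 + 8.003 + 262.539 + 96.041 = 435.281 s

435.281 s


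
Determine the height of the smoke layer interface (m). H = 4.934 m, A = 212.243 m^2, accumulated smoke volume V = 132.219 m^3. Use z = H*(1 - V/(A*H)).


V/(A*H) = 0.12626
1 - 0.12626 = 0.87374
z = 4.934 * 0.87374 = 4.3110 m

4.3110 m


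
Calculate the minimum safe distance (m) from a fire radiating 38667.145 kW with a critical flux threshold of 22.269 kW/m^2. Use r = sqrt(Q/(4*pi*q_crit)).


4*pi*q_crit = 279.84
Q/(4*pi*q_crit) = 138.18
r = sqrt(138.18) = 11.755 m

11.755 m


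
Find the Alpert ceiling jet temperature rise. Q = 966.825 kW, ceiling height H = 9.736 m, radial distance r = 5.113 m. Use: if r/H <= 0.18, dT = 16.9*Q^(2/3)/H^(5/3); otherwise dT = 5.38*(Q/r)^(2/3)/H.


r/H = 5.113 / 9.736 = 0.52516
r/H > 0.18, so dT = 5.38*(Q/r)^(2/3)/H
Q/r = 189.09
(Q/r)^(2/3) = 32.944
dT = 5.38 * 32.944 / 9.736 = 18.205 K

18.205 K


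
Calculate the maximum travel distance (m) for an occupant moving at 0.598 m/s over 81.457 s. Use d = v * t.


d = 0.598 * 81.457 = 48.711 m

48.711 m


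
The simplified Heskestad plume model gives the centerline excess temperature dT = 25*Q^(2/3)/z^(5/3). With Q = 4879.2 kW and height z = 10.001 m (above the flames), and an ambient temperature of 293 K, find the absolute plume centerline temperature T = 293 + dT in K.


Q^(2/3) = 287.67
z^(5/3) = 46.424
dT = 25 * 287.67 / 46.424 = 154.92 K
T = 293 + 154.92 = 447.92 K

447.92 K


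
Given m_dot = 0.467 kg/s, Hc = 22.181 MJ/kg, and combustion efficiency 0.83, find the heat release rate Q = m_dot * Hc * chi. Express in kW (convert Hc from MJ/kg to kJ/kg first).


Hc = 22.181 MJ/kg = 22.181 * 1000 kJ/kg = 22181 kJ/kg
Q = 0.467 kg/s * 22181 kJ/kg * 0.83 = 8597.6 kW

8597.6 kW


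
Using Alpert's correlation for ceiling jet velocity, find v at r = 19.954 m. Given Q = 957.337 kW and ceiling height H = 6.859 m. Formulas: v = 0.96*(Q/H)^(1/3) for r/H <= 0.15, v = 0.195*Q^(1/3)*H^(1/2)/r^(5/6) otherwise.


r/H = 19.954 / 6.859 = 2.9092
r/H > 0.15, so v = 0.195*Q^(1/3)*H^(1/2)/r^(5/6)
Q^(1/3) = 9.8557
H^(1/2) = 2.6190
r^(5/6) = 12.116
v = 0.195 * 9.8557 * 2.6190 / 12.116 = 0.41543 m/s

0.41543 m/s


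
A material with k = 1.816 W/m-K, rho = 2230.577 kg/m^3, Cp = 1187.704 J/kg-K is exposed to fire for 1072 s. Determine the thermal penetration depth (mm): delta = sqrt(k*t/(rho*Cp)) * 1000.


alpha = 1.816 / (2230.577 * 1187.704) = 6.8547e-07 m^2/s
alpha * t = 0.00073483
delta = sqrt(0.00073483) * 1000 = 27.108 mm

27.108 mm


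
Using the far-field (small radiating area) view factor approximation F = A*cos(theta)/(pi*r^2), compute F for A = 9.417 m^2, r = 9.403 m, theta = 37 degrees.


cos(37 deg) = 0.79864
pi*r^2 = 277.77
F = 9.417 * 0.79864 / 277.77 = 0.027076

0.027076


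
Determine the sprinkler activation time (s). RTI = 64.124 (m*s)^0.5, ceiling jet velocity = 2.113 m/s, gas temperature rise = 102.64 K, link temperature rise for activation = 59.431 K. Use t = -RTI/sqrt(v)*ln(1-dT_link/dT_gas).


dT_link/dT_gas = 0.57902
ln(1 - 0.57902) = -0.86518
t = -64.124 / sqrt(2.113) * -0.86518 = 38.166 s

38.166 s


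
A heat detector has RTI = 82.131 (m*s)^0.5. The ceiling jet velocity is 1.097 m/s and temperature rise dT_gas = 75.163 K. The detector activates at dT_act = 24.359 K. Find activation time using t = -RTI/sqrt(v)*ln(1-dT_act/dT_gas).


dT_act/dT_gas = 0.32408
ln(1 - 0.32408) = -0.39168
t = -82.131 / sqrt(1.097) * -0.39168 = 30.714 s

30.714 s


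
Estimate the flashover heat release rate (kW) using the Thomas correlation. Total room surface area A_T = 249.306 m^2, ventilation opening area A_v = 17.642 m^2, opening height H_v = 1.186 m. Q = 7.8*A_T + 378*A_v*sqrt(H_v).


7.8*A_T = 1944.6
sqrt(H_v) = 1.0890
378*A_v*sqrt(H_v) = 7262.4
Q = 1944.6 + 7262.4 = 9207.0 kW

9207.0 kW


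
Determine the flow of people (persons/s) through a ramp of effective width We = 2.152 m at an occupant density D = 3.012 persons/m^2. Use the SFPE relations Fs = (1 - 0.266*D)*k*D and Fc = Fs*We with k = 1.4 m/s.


1 - 0.266*D = 1 - 0.266*3.012 = 0.19881
Fs = 0.19881 * 1.4 * 3.012 = 0.83833 persons/(s*m)
Fc = 0.83833 * 2.152 = 1.8041 persons/s

1.8041 persons/s


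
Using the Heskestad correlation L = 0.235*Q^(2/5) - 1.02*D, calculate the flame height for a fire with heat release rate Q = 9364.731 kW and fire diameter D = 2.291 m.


Q^(2/5) = 38.779
0.235 * Q^(2/5) = 9.1131
1.02 * D = 2.3368
L = 6.7763 m

6.7763 m


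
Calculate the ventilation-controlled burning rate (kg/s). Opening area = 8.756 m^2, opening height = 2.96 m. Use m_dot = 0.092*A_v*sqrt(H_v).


sqrt(H_v) = 1.7205
m_dot = 0.092 * 8.756 * 1.7205 = 1.3859 kg/s

1.3859 kg/s
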